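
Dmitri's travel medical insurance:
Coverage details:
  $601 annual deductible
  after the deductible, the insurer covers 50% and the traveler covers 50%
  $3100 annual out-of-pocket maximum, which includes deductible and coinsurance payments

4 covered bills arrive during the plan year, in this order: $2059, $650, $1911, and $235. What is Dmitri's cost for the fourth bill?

#1 ($2059): $601 finishes the deductible; $1458 goes to coinsurance; 50% of $1458 = $729. Traveler owes $1330 (running OOP $1330).
#2 ($650): deductible met; 50% of $650 = $325. Cost to traveler: $325. OOP to date $1655.
#3 ($1911): deductible met; 50% of $1911 = $955.50. Cost to traveler: $955.50. OOP to date $2610.50.
#4 ($235): deductible already satisfied, so traveler's share is 50% × $235 = $117.50. Traveler pays $117.50; OOP now $2728.

$117.50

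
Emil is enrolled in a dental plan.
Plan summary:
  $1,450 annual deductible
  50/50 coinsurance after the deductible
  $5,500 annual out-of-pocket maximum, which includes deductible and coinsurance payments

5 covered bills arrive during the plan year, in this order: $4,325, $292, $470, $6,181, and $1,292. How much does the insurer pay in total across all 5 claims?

$7,060

Claim 1 — $4,325: $1,450 finishes the deductible; $2,875 goes to coinsurance; 50% of $2,875 = $1,437.50. Patient owes $2,887.50 (running OOP $2,887.50). Insurer: $4,325 − $2,887.50 = $1,437.50.
Claim 2 — $292: deductible already satisfied, so patient's share is 50% × $292 = $146. Patient owes $146 (running OOP $3,033.50). Insurer: $292 − $146 = $146.
Claim 3 — $470: deductible met; 50% of $470 = $235. Patient owes $235 (running OOP $3,268.50). Plan pays $470 − $235 = $235.
Claim 4 — $6,181: 50% coinsurance on $6,181 = $3,090.50. Adding that to $3,268.50 gives $6,359, past the $5,500 cap; patient pays only $5,500 − $3,268.50 = $2,231.50. Insurer: $6,181 − $2,231.50 = $3,949.50.
Claim 5 — $1,292: deductible already satisfied, so patient's share is 50% × $1,292 = $646. OOP would hit $6,146 > $5,500, so the cap limits the patient to $5,500 − $5,500 = $0. Insurer: $1,292 − $0 = $1,292.
Insurer total = bills − patient's total = $12,560 − $5,500 = $7,060.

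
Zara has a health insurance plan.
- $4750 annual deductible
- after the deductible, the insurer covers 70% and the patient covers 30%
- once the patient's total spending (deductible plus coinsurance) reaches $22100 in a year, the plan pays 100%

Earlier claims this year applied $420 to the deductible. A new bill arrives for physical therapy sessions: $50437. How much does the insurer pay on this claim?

$32274.90

$420 of the $4750 deductible is already met, leaving $4330.
After the $4330 deductible portion, $50437 − $4330 = $46107 is subject to coinsurance.
30% of $46107 = $13832.10 falls to the patient.
Patient responsibility before any cap: $4330 + $13832.10 = $18162.10.
Cumulative spending $420 + $18162.10 = $18582.10 stays under the $22100 maximum.
Insurer pays the balance: $50437 − $18162.10 = $32274.90.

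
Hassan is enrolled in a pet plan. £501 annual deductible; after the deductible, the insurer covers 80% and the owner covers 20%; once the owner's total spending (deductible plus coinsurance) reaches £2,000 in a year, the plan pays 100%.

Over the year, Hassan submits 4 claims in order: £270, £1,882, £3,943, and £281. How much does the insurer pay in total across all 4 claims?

Bill 1, £270: fully absorbed by the deductible. Owner pays £270; OOP now £270. Insurer: £270 − £270 = £0.
Bill 2, £1,882: £231 finishes the deductible; £1,651 goes to coinsurance; owner's 20% is £330.20. Owner pays £561.20; OOP now £831.20. Plan pays £1,882 − £561.20 = £1,320.80.
Bill 3, £3,943: deductible already satisfied, so owner's share is 20% × £3,943 = £788.60. Owner owes £788.60 (running OOP £1,619.80). Plan pays £3,943 − £788.60 = £3,154.40.
Bill 4, £281: 20% coinsurance on £281 = £56.20. Cost to owner: £56.20. OOP to date £1,676. Insurer: £281 − £56.20 = £224.80.
Insurer total: £0 + £1,320.80 + £3,154.40 + £224.80 = £4,700.

£4,700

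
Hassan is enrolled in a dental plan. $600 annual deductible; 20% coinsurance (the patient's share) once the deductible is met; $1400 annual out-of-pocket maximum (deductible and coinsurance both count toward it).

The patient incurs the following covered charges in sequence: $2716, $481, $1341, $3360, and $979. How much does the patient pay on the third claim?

Claim 1 — $2716: $600 finishes the deductible; $2116 goes to coinsurance; coinsurance $2116 × 20% = $423.20. Cost to patient: $1023.20. OOP to date $1023.20.
Claim 2 — $481: deductible met; 20% of $481 = $96.20. Patient owes $96.20 (running OOP $1119.40).
Claim 3 — $1341: 20% coinsurance on $1341 = $268.20. Patient owes $268.20 (running OOP $1387.60).

$268.20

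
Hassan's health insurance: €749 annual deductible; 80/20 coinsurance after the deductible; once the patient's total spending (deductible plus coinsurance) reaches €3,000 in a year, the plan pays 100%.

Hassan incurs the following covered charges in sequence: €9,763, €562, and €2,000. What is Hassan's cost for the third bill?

€335.80

Claim 1 (€9,763): deductible takes €749, €9,014 remains; patient's 20% is €1,802.80. Cost to patient: €2,551.80. OOP to date €2,551.80.
Claim 2 (€562): deductible already satisfied, so patient's share is 20% × €562 = €112.40. Cost to patient: €112.40. OOP to date €2,664.20.
Claim 3 (€2,000): deductible already satisfied, so patient's share is 20% × €2,000 = €400. Adding that to €2,664.20 gives €3,064.20, past the €3,000 cap; patient pays only €3,000 − €2,664.20 = €335.80.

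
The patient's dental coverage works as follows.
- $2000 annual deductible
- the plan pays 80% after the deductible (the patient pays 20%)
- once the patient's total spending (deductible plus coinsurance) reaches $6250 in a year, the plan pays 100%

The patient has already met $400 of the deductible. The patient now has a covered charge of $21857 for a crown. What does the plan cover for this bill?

Deductible still to meet: $2000 − $400 = $1600.
The remaining $20257 (= $21857 − $1600) moves to coinsurance.
20% of $20257 = $4051.40 falls to the patient.
That puts the patient's cost at $1600 + $4051.40 = $5651.40 before any cap.
Total out-of-pocket so far would be $400 + $5651.40 = $6051.40, below the $6250 cap — no reduction.
The plan picks up $21857 − $5651.40 = $16205.60.

$16205.60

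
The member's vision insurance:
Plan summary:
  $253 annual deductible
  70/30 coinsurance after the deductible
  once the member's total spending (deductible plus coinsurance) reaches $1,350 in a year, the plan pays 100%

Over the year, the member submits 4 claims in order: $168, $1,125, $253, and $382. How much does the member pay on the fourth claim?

$114.60

Claim 1 — $168: all of it applies to the deductible. Member pays $168; OOP now $168.
Claim 2 — $1,125: deductible takes $85, $1,040 remains; 30% of $1,040 = $312. Cost to member: $397. OOP to date $565.
Claim 3 — $253: 30% coinsurance on $253 = $75.90. Cost to member: $75.90. OOP to date $640.90.
Claim 4 — $382: 30% coinsurance on $382 = $114.60. Member pays $114.60; OOP now $755.50.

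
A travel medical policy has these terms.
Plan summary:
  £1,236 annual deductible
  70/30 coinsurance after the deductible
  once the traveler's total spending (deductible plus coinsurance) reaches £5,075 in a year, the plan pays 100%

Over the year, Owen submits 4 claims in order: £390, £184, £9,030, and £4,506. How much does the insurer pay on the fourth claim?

#1 (£390): all of it applies to the deductible. Cost to traveler: £390. OOP to date £390. Insurer: £390 − £390 = £0.
#2 (£184): all of it applies to the deductible. Traveler owes £184 (running OOP £574). Plan pays £184 − £184 = £0.
#3 (£9,030): deductible takes £662, £8,368 remains; traveler's 30% is £2,510.40. Cost to traveler: £3,172.40. OOP to date £3,746.40. Insurer: £9,030 − £3,172.40 = £5,857.60.
#4 (£4,506): deductible met; 30% of £4,506 = £1,351.80. OOP would hit £5,098.20 > £5,075, so the cap limits the traveler to £5,075 − £3,746.40 = £1,328.60. Plan pays £4,506 − £1,328.60 = £3,177.40.

£3,177.40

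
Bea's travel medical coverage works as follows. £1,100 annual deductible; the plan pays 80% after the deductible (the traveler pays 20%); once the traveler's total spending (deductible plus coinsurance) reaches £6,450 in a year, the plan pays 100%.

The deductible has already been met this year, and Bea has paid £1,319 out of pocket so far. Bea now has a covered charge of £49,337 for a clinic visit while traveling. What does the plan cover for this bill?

The deductible is already satisfied, so the full bill goes to coinsurance.
Traveler's 20% share of £49,337 is £9,867.40.
That would bring total out-of-pocket to £11,186.40, past the £6,450 cap. The traveler is capped at £6,450 − £1,319 = £5,131 on this claim.
Insurer pays the balance: £49,337 − £5,131 = £44,206.

£44,206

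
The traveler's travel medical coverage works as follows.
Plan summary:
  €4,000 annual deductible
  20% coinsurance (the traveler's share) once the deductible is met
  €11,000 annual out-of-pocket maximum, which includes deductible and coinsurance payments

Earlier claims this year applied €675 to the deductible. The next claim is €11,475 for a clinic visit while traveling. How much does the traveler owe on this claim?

Deductible still to meet: €4,000 − €675 = €3,325.
The remaining €8,150 (= €11,475 − €3,325) moves to coinsurance.
Coinsurance: €8,150 × 20% = €1,630.
That puts the traveler's cost at €3,325 + €1,630 = €4,955 before any cap.
Total out-of-pocket so far would be €675 + €4,955 = €5,630, below the €11,000 cap — no reduction.

€4,955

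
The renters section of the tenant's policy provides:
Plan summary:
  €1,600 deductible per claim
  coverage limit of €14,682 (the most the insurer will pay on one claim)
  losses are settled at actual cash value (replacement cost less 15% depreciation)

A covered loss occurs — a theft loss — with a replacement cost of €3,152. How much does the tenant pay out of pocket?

€2,072.80

Actual cash value after 15% depreciation: €3,152 × 85% = €2,679.20.
Subtract the deductible: €2,679.20 − €1,600 = €1,079.20.
That's under the €14,682 cap, so the insurer reimburses the full €1,079.20.
Tenant's share is the uncovered remainder: €3,152 − €1,079.20 = €2,072.80.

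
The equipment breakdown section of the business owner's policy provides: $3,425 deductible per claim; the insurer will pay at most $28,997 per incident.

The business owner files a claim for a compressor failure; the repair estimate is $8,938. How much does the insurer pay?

After the deductible, $8,938 − $3,425 = $5,513 remains.
$5,513 is within the $28,997 limit, so the insurer pays $5,513.

$5,513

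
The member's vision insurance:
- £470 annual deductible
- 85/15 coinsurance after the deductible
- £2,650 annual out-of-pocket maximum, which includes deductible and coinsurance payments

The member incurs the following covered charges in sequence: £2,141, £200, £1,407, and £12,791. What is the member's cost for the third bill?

£211.05

#1 (£2,141): £470 to deductible, leaving £1,671; member's 15% is £250.65. Member pays £720.65; OOP now £720.65.
#2 (£200): deductible already satisfied, so member's share is 15% × £200 = £30. Member owes £30 (running OOP £750.65).
#3 (£1,407): deductible already satisfied, so member's share is 15% × £1,407 = £211.05. Cost to member: £211.05. OOP to date £961.70.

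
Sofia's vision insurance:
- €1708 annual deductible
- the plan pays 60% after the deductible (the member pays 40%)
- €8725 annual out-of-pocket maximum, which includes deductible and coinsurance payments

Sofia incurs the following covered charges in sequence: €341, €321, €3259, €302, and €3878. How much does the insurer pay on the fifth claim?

€2326.80

Bill 1, €341: all of it applies to the deductible. Cost to member: €341. OOP to date €341. Insurer: €341 − €341 = €0.
Bill 2, €321: all of it applies to the deductible. Cost to member: €321. OOP to date €662. Plan pays €321 − €321 = €0.
Bill 3, €3259: deductible takes €1046, €2213 remains; 40% of €2213 = €885.20. Member pays €1931.20; OOP now €2593.20. Plan pays €3259 − €1931.20 = €1327.80.
Bill 4, €302: deductible already satisfied, so member's share is 40% × €302 = €120.80. Cost to member: €120.80. OOP to date €2714. Plan pays €302 − €120.80 = €181.20.
Bill 5, €3878: 40% coinsurance on €3878 = €1551.20. Member owes €1551.20 (running OOP €4265.20). Insurer: €3878 − €1551.20 = €2326.80.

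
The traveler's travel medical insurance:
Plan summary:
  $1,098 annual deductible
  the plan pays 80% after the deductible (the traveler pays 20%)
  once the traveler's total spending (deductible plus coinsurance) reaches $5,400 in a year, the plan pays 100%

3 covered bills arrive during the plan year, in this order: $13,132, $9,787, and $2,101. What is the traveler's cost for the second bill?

$1,895.20

Bill 1, $13,132: deductible takes $1,098, $12,034 remains; coinsurance $12,034 × 20% = $2,406.80. Cost to traveler: $3,504.80. OOP to date $3,504.80.
Bill 2, $9,787: 20% coinsurance on $9,787 = $1,957.40. Adding that to $3,504.80 gives $5,462.20, past the $5,400 cap; traveler pays only $5,400 − $3,504.80 = $1,895.20.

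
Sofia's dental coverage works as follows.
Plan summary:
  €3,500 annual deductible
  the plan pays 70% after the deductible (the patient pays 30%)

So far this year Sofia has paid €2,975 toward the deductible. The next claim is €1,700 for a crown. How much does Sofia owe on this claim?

Remaining deductible: €3,500 − €2,975 = €525.
That leaves €1,700 − €525 = €1,175 for coinsurance.
Patient's 30% share of €1,175 is €352.50.
That puts the patient's cost at €525 + €352.50 = €877.50.

€877.50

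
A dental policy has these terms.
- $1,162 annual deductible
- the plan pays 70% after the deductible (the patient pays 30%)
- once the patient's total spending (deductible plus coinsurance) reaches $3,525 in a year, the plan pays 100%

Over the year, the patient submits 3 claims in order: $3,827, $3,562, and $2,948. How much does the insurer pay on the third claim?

$2,453.10

Claim 1 ($3,827): $1,162 finishes the deductible; $2,665 goes to coinsurance; coinsurance $2,665 × 30% = $799.50. Patient owes $1,961.50 (running OOP $1,961.50). Plan pays $3,827 − $1,961.50 = $1,865.50.
Claim 2 ($3,562): deductible met; 30% of $3,562 = $1,068.60. Patient owes $1,068.60 (running OOP $3,030.10). Insurer: $3,562 − $1,068.60 = $2,493.40.
Claim 3 ($2,948): deductible already satisfied, so patient's share is 30% × $2,948 = $884.40. That would push OOP to $3,914.50, over the $3,525 cap, so patient pays $3,525 − $3,030.10 = $494.90. Plan pays $2,948 − $494.90 = $2,453.10.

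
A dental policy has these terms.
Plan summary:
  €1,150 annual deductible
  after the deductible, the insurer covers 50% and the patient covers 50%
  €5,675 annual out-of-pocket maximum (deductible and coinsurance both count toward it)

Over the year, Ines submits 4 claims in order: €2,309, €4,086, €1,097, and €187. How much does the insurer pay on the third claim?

€548.50

Claim 1 — €2,309: €1,150 to deductible, leaving €1,159; patient's 50% is €579.50. Patient owes €1,729.50 (running OOP €1,729.50). Insurer: €2,309 − €1,729.50 = €579.50.
Claim 2 — €4,086: 50% coinsurance on €4,086 = €2,043. Patient pays €2,043; OOP now €3,772.50. Plan pays €4,086 − €2,043 = €2,043.
Claim 3 — €1,097: 50% coinsurance on €1,097 = €548.50. Cost to patient: €548.50. OOP to date €4,321. Plan pays €1,097 − €548.50 = €548.50.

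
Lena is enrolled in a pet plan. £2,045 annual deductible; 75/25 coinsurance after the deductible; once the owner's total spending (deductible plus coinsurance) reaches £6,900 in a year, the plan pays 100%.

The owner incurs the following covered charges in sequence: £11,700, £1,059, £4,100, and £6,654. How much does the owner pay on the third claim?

£1,025

#1 (£11,700): £2,045 finishes the deductible; £9,655 goes to coinsurance; 25% of £9,655 = £2,413.75. Cost to owner: £4,458.75. OOP to date £4,458.75.
#2 (£1,059): deductible already satisfied, so owner's share is 25% × £1,059 = £264.75. Owner owes £264.75 (running OOP £4,723.50).
#3 (£4,100): 25% coinsurance on £4,100 = £1,025. Cost to owner: £1,025. OOP to date £5,748.50.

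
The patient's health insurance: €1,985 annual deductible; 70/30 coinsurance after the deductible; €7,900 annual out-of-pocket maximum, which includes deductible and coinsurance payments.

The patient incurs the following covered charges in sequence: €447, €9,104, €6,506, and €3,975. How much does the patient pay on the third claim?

Bill 1, €447: fully absorbed by the deductible. Patient pays €447; OOP now €447.
Bill 2, €9,104: deductible takes €1,538, €7,566 remains; patient's 30% is €2,269.80. Patient owes €3,807.80 (running OOP €4,254.80).
Bill 3, €6,506: 30% coinsurance on €6,506 = €1,951.80. Cost to patient: €1,951.80. OOP to date €6,206.60.

€1,951.80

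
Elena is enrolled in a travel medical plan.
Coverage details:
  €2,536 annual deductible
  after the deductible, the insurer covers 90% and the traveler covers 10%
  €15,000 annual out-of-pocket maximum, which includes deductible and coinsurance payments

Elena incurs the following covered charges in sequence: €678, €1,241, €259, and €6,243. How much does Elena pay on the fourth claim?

#1 (€678): entire amount goes to the deductible. Cost to traveler: €678. OOP to date €678.
#2 (€1,241): all of it applies to the deductible. Cost to traveler: €1,241. OOP to date €1,919.
#3 (€259): fully absorbed by the deductible. Cost to traveler: €259. OOP to date €2,178.
#4 (€6,243): €358 finishes the deductible; €5,885 goes to coinsurance; traveler's 10% is €588.50. Cost to traveler: €946.50. OOP to date €3,124.50.

€946.50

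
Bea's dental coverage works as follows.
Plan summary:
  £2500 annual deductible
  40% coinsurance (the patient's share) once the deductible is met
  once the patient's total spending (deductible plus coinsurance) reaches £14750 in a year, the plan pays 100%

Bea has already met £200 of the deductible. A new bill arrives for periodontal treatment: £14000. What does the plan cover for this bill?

£7020

Deductible still to meet: £2500 − £200 = £2300.
The remaining £11700 (= £14000 − £2300) moves to coinsurance.
Coinsurance: £11700 × 40% = £4680.
That puts the patient's cost at £2300 + £4680 = £6980 before any cap.
Cumulative spending £200 + £6980 = £7180 stays under the £14750 maximum.
The insurer covers the remainder: £14000 − £6980 = £7020.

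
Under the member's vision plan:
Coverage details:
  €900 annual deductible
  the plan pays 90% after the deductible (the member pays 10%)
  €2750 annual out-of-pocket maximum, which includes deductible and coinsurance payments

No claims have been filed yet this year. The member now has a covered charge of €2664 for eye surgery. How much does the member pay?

€1076.40

Deductible not yet touched, so the first €900 of the bill goes to the deductible.
The remaining €1764 (= €2664 − €900) moves to coinsurance.
Coinsurance: €1764 × 10% = €176.40.
That puts the member's cost at €900 + €176.40 = €1076.40 before any cap.
Cumulative spending €0 + €1076.40 = €1076.40 stays under the €2750 maximum.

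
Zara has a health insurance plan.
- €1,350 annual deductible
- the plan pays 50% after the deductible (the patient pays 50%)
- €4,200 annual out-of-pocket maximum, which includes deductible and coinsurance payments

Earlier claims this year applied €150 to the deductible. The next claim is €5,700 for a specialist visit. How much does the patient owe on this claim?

€3,450

€150 of the €1,350 deductible is already met, leaving €1,200.
After the €1,200 deductible portion, €5,700 − €1,200 = €4,500 is subject to coinsurance.
Coinsurance: €4,500 × 50% = €2,250.
Patient responsibility before any cap: €1,200 + €2,250 = €3,450.
Cumulative spending €150 + €3,450 = €3,600 stays under the €4,200 maximum.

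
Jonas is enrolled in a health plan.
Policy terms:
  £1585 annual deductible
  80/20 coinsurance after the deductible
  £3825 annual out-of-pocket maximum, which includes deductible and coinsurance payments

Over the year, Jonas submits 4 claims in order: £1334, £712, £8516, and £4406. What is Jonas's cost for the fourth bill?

Claim 1 — £1334: fully absorbed by the deductible. Cost to patient: £1334. OOP to date £1334.
Claim 2 — £712: deductible takes £251, £461 remains; coinsurance £461 × 20% = £92.20. Cost to patient: £343.20. OOP to date £1677.20.
Claim 3 — £8516: deductible already satisfied, so patient's share is 20% × £8516 = £1703.20. Cost to patient: £1703.20. OOP to date £3380.40.
Claim 4 — £4406: deductible met; 20% of £4406 = £881.20. That would push OOP to £4261.60, over the £3825 cap, so patient pays £3825 − £3380.40 = £444.60.

£444.60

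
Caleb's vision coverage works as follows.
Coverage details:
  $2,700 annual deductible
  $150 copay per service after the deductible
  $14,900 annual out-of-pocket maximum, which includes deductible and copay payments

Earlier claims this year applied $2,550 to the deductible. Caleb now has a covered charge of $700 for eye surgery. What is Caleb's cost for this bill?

Remaining deductible: $2,700 − $2,550 = $150.
After the $150 deductible portion, $700 − $150 = $550 is subject to the copay.
Copay on this service: $150.
That puts the member's cost at $150 + $150 = $300 before any cap.
Cumulative spending $2,550 + $300 = $2,850 stays under the $14,900 maximum.

$300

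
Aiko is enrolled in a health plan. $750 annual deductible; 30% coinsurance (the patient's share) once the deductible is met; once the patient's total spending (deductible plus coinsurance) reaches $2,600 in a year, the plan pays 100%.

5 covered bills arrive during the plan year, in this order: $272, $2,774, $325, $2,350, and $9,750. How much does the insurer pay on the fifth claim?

Claim 1 — $272: all of it applies to the deductible. Patient pays $272; OOP now $272. Plan pays $272 − $272 = $0.
Claim 2 — $2,774: deductible takes $478, $2,296 remains; patient's 30% is $688.80. Patient owes $1,166.80 (running OOP $1,438.80). Plan pays $2,774 − $1,166.80 = $1,607.20.
Claim 3 — $325: deductible met; 30% of $325 = $97.50. Patient owes $97.50 (running OOP $1,536.30). Plan pays $325 − $97.50 = $227.50.
Claim 4 — $2,350: 30% coinsurance on $2,350 = $705. Cost to patient: $705. OOP to date $2,241.30. Insurer: $2,350 − $705 = $1,645.
Claim 5 — $9,750: deductible met; 30% of $9,750 = $2,925. That would push OOP to $5,166.30, over the $2,600 cap, so patient pays $2,600 − $2,241.30 = $358.70. Insurer: $9,750 − $358.70 = $9,391.30.

$9,391.30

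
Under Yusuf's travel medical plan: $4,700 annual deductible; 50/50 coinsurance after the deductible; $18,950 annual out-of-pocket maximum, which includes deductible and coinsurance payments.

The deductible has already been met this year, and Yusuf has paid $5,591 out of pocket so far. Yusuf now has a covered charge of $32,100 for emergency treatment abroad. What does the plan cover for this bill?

$18,741

With the deductible met, the entire $32,100 is subject to coinsurance.
Coinsurance: $32,100 × 50% = $16,050.
Adding $16,050 to the $5,591 already spent would give $21,641, which exceeds the $18,950 cap; the traveler pays just $18,950 − $5,591 = $13,359.
The plan picks up $32,100 − $13,359 = $18,741.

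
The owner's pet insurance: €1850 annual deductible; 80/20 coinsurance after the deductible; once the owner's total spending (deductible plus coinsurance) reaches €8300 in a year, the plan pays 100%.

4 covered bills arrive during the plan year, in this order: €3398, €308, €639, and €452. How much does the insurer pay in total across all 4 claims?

€2357.60

#1 (€3398): €1850 to deductible, leaving €1548; coinsurance €1548 × 20% = €309.60. Owner owes €2159.60 (running OOP €2159.60). Insurer: €3398 − €2159.60 = €1238.40.
#2 (€308): 20% coinsurance on €308 = €61.60. Cost to owner: €61.60. OOP to date €2221.20. Plan pays €308 − €61.60 = €246.40.
#3 (€639): deductible met; 20% of €639 = €127.80. Owner pays €127.80; OOP now €2349. Plan pays €639 − €127.80 = €511.20.
#4 (€452): deductible already satisfied, so owner's share is 20% × €452 = €90.40. Owner pays €90.40; OOP now €2439.40. Plan pays €452 − €90.40 = €361.60.
Insurer total = bills − owner's total = €4797 − €2439.40 = €2357.60.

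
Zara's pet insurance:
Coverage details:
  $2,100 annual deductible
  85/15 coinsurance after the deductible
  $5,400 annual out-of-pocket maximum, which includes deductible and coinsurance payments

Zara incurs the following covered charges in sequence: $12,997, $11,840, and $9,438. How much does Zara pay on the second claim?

$1,665.45

Bill 1, $12,997: deductible takes $2,100, $10,897 remains; owner's 15% is $1,634.55. Owner owes $3,734.55 (running OOP $3,734.55).
Bill 2, $11,840: deductible already satisfied, so owner's share is 15% × $11,840 = $1,776. Adding that to $3,734.55 gives $5,510.55, past the $5,400 cap; owner pays only $5,400 − $3,734.55 = $1,665.45.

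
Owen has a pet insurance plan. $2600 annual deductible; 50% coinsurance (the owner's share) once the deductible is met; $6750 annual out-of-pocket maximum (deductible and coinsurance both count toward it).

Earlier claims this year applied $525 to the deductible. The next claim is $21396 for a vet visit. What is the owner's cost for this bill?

$6225

$525 of the $2600 deductible is already met, leaving $2075.
After the $2075 deductible portion, $21396 − $2075 = $19321 is subject to coinsurance.
Coinsurance: $19321 × 50% = $9660.50.
So the owner owes $2075 + $9660.50 = $11735.50 before any cap.
That would bring total out-of-pocket to $12260.50, past the $6750 cap. The owner is capped at $6750 − $525 = $6225 on this claim.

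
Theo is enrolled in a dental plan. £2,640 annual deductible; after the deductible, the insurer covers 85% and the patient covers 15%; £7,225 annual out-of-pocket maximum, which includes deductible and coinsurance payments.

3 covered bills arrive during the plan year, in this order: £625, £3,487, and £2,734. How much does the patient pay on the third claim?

Claim 1 (£625): fully absorbed by the deductible. Patient owes £625 (running OOP £625).
Claim 2 (£3,487): £2,015 finishes the deductible; £1,472 goes to coinsurance; patient's 15% is £220.80. Cost to patient: £2,235.80. OOP to date £2,860.80.
Claim 3 (£2,734): 15% coinsurance on £2,734 = £410.10. Patient pays £410.10; OOP now £3,270.90.

£410.10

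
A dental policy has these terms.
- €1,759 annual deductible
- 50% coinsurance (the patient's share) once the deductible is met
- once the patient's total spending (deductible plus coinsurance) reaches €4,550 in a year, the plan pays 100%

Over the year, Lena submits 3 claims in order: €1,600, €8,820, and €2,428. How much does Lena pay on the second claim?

€2,950

Claim 1 (€1,600): entire amount goes to the deductible. Patient pays €1,600; OOP now €1,600.
Claim 2 (€8,820): deductible takes €159, €8,661 remains; patient's 50% is €4,330.50. Together that's €159 + €4,330.50 = €4,489.50. That would push OOP to €6,089.50, over the €4,550 cap, so patient pays €4,550 − €1,600 = €2,950.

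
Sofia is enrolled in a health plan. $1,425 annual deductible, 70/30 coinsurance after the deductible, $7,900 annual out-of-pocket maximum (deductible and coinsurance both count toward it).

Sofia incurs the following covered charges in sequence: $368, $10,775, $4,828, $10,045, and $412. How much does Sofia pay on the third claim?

Claim 1 — $368: entire amount goes to the deductible. Cost to patient: $368. OOP to date $368.
Claim 2 — $10,775: deductible takes $1,057, $9,718 remains; 30% of $9,718 = $2,915.40. Patient pays $3,972.40; OOP now $4,340.40.
Claim 3 — $4,828: deductible met; 30% of $4,828 = $1,448.40. Patient owes $1,448.40 (running OOP $5,788.80).

$1,448.40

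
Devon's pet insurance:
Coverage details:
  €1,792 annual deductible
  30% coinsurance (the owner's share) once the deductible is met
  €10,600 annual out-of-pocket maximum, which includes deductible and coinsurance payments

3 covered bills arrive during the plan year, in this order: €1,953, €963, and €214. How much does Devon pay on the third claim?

Bill 1, €1,953: €1,792 to deductible, leaving €161; 30% of €161 = €48.30. Owner pays €1,840.30; OOP now €1,840.30.
Bill 2, €963: 30% coinsurance on €963 = €288.90. Owner owes €288.90 (running OOP €2,129.20).
Bill 3, €214: deductible met; 30% of €214 = €64.20. Cost to owner: €64.20. OOP to date €2,193.40.

€64.20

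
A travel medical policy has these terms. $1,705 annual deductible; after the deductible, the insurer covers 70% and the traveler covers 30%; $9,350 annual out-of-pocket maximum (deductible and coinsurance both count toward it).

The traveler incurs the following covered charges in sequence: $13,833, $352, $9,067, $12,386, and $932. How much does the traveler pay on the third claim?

$2,720.10

Claim 1 — $13,833: $1,705 to deductible, leaving $12,128; traveler's 30% is $3,638.40. Traveler pays $5,343.40; OOP now $5,343.40.
Claim 2 — $352: deductible already satisfied, so traveler's share is 30% × $352 = $105.60. Cost to traveler: $105.60. OOP to date $5,449.
Claim 3 — $9,067: deductible met; 30% of $9,067 = $2,720.10. Cost to traveler: $2,720.10. OOP to date $8,169.10.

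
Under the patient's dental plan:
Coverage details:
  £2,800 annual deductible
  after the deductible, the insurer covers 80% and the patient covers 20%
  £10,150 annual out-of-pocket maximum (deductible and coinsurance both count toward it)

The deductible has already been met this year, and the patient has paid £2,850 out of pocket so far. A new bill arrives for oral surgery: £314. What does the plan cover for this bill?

£251.20

The deductible is already satisfied, so the full bill goes to coinsurance.
20% of £314 = £62.80 falls to the patient.
Cumulative spending £2,850 + £62.80 = £2,912.80 stays under the £10,150 maximum.
The plan picks up £314 − £62.80 = £251.20.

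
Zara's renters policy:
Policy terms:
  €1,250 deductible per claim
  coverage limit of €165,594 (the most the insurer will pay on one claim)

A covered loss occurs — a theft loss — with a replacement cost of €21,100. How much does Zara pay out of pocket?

€1,250

After the deductible, €21,100 − €1,250 = €19,850 remains.
That's under the €165,594 cap, so the insurer reimburses the full €19,850.
Out of pocket: €21,100 − €19,850 = €1,250.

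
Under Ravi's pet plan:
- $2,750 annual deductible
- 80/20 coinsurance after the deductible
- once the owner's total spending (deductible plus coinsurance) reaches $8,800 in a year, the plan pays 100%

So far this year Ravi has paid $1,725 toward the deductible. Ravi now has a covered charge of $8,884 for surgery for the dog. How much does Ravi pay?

$2,596.80

Deductible still to meet: $2,750 − $1,725 = $1,025.
After the $1,025 deductible portion, $8,884 − $1,025 = $7,859 is subject to coinsurance.
20% of $7,859 = $1,571.80 falls to the owner.
That puts the owner's cost at $1,025 + $1,571.80 = $2,596.80 before any cap.
Total out-of-pocket so far would be $1,725 + $2,596.80 = $4,321.80, below the $8,800 cap — no reduction.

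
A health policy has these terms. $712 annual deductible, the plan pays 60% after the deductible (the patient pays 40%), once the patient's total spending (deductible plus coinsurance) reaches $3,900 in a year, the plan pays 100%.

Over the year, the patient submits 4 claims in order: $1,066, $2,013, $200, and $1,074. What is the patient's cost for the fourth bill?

Claim 1 ($1,066): $712 to deductible, leaving $354; patient's 40% is $141.60. Cost to patient: $853.60. OOP to date $853.60.
Claim 2 ($2,013): 40% coinsurance on $2,013 = $805.20. Patient owes $805.20 (running OOP $1,658.80).
Claim 3 ($200): 40% coinsurance on $200 = $80. Patient pays $80; OOP now $1,738.80.
Claim 4 ($1,074): deductible met; 40% of $1,074 = $429.60. Patient owes $429.60 (running OOP $2,168.40).

$429.60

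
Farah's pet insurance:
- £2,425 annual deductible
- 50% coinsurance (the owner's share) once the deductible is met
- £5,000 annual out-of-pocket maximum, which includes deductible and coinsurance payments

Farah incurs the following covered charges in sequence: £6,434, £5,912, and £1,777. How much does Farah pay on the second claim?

Claim 1 — £6,434: deductible takes £2,425, £4,009 remains; coinsurance £4,009 × 50% = £2,004.50. Owner owes £4,429.50 (running OOP £4,429.50).
Claim 2 — £5,912: 50% coinsurance on £5,912 = £2,956. OOP would hit £7,385.50 > £5,000, so the cap limits the owner to £5,000 − £4,429.50 = £570.50.

£570.50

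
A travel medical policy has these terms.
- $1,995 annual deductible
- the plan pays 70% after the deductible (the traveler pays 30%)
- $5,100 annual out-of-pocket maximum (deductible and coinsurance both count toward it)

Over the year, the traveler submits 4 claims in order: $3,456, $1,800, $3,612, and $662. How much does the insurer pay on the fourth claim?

$463.40

Claim 1 ($3,456): $1,995 to deductible, leaving $1,461; coinsurance $1,461 × 30% = $438.30. Cost to traveler: $2,433.30. OOP to date $2,433.30. Insurer: $3,456 − $2,433.30 = $1,022.70.
Claim 2 ($1,800): deductible already satisfied, so traveler's share is 30% × $1,800 = $540. Traveler owes $540 (running OOP $2,973.30). Insurer: $1,800 − $540 = $1,260.
Claim 3 ($3,612): 30% coinsurance on $3,612 = $1,083.60. Cost to traveler: $1,083.60. OOP to date $4,056.90. Plan pays $3,612 − $1,083.60 = $2,528.40.
Claim 4 ($662): deductible met; 30% of $662 = $198.60. Cost to traveler: $198.60. OOP to date $4,255.50. Insurer: $662 − $198.60 = $463.40.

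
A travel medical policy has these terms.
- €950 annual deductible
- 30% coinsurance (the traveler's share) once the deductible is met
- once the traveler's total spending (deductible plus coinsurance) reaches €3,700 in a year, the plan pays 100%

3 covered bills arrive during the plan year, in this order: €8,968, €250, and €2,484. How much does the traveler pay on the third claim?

€269.60

Claim 1 — €8,968: €950 to deductible, leaving €8,018; coinsurance €8,018 × 30% = €2,405.40. Traveler pays €3,355.40; OOP now €3,355.40.
Claim 2 — €250: deductible already satisfied, so traveler's share is 30% × €250 = €75. Cost to traveler: €75. OOP to date €3,430.40.
Claim 3 — €2,484: 30% coinsurance on €2,484 = €745.20. That would push OOP to €4,175.60, over the €3,700 cap, so traveler pays €3,700 − €3,430.40 = €269.60.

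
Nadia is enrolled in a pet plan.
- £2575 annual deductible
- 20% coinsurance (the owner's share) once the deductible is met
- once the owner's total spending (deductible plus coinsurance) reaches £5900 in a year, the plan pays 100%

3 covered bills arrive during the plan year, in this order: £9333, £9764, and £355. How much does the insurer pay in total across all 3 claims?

Bill 1, £9333: £2575 to deductible, leaving £6758; 20% of £6758 = £1351.60. Owner owes £3926.60 (running OOP £3926.60). Plan pays £9333 − £3926.60 = £5406.40.
Bill 2, £9764: deductible met; 20% of £9764 = £1952.80. Owner owes £1952.80 (running OOP £5879.40). Insurer: £9764 − £1952.80 = £7811.20.
Bill 3, £355: deductible met; 20% of £355 = £71. OOP would hit £5950.40 > £5900, so the cap limits the owner to £5900 − £5879.40 = £20.60. Insurer: £355 − £20.60 = £334.40.
Insurer total = bills − owner's total = £19452 − £5900 = £13552.

£13552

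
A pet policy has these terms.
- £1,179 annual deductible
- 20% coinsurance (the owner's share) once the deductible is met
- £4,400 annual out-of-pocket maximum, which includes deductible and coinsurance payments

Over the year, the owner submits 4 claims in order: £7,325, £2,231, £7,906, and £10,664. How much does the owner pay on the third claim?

£1,545.60

#1 (£7,325): deductible takes £1,179, £6,146 remains; owner's 20% is £1,229.20. Owner pays £2,408.20; OOP now £2,408.20.
#2 (£2,231): 20% coinsurance on £2,231 = £446.20. Owner pays £446.20; OOP now £2,854.40.
#3 (£7,906): deductible met; 20% of £7,906 = £1,581.20. OOP would hit £4,435.60 > £4,400, so the cap limits the owner to £4,400 − £2,854.40 = £1,545.60.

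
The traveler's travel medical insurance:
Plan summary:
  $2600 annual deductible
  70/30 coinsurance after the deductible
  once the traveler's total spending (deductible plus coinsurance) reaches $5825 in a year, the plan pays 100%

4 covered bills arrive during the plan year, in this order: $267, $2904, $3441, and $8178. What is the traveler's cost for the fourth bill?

Claim 1 — $267: fully absorbed by the deductible. Traveler pays $267; OOP now $267.
Claim 2 — $2904: deductible takes $2333, $571 remains; traveler's 30% is $171.30. Traveler pays $2504.30; OOP now $2771.30.
Claim 3 — $3441: deductible already satisfied, so traveler's share is 30% × $3441 = $1032.30. Traveler pays $1032.30; OOP now $3803.60.
Claim 4 — $8178: 30% coinsurance on $8178 = $2453.40. That would push OOP to $6257, over the $5825 cap, so traveler pays $5825 − $3803.60 = $2021.40.

$2021.40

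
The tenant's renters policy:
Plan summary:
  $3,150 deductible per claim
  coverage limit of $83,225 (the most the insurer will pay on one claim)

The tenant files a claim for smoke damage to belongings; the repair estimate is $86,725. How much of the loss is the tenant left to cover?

After the deductible, $86,725 − $3,150 = $83,575 remains.
$83,575 exceeds the $83,225 limit, so the insurer pays the limit: $83,225.
Tenant's share is the uncovered remainder: $86,725 − $83,225 = $3,500.

$3,500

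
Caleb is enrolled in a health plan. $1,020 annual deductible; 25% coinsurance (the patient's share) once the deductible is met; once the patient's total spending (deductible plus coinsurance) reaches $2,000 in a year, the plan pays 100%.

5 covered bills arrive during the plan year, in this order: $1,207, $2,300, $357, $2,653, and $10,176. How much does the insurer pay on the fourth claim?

$2,384

Claim 1 ($1,207): $1,020 to deductible, leaving $187; 25% of $187 = $46.75. Cost to patient: $1,066.75. OOP to date $1,066.75. Insurer: $1,207 − $1,066.75 = $140.25.
Claim 2 ($2,300): 25% coinsurance on $2,300 = $575. Patient pays $575; OOP now $1,641.75. Insurer: $2,300 − $575 = $1,725.
Claim 3 ($357): deductible already satisfied, so patient's share is 25% × $357 = $89.25. Patient pays $89.25; OOP now $1,731. Plan pays $357 − $89.25 = $267.75.
Claim 4 ($2,653): deductible already satisfied, so patient's share is 25% × $2,653 = $663.25. That would push OOP to $2,394.25, over the $2,000 cap, so patient pays $2,000 − $1,731 = $269. Insurer: $2,653 − $269 = $2,384.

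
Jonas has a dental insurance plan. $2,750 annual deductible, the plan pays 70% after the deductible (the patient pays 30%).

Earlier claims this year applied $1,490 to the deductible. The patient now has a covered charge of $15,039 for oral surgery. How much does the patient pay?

Remaining deductible: $2,750 − $1,490 = $1,260.
After the $1,260 deductible portion, $15,039 − $1,260 = $13,779 is subject to coinsurance.
30% of $13,779 = $4,133.70 falls to the patient.
Patient responsibility: $1,260 + $4,133.70 = $5,393.70.

$5,393.70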